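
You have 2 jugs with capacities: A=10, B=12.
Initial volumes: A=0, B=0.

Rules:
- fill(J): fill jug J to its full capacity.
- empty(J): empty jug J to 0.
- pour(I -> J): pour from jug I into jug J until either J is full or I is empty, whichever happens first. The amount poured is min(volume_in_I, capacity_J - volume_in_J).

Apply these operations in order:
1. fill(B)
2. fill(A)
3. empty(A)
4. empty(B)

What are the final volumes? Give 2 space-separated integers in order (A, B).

Answer: 0 0

Derivation:
Step 1: fill(B) -> (A=0 B=12)
Step 2: fill(A) -> (A=10 B=12)
Step 3: empty(A) -> (A=0 B=12)
Step 4: empty(B) -> (A=0 B=0)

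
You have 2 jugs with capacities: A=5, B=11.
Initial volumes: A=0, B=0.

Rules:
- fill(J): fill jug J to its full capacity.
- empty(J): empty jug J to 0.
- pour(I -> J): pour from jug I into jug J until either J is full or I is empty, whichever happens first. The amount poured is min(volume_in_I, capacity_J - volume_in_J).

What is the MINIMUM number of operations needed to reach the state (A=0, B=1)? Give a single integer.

Answer: 5

Derivation:
BFS from (A=0, B=0). One shortest path:
  1. fill(B) -> (A=0 B=11)
  2. pour(B -> A) -> (A=5 B=6)
  3. empty(A) -> (A=0 B=6)
  4. pour(B -> A) -> (A=5 B=1)
  5. empty(A) -> (A=0 B=1)
Reached target in 5 moves.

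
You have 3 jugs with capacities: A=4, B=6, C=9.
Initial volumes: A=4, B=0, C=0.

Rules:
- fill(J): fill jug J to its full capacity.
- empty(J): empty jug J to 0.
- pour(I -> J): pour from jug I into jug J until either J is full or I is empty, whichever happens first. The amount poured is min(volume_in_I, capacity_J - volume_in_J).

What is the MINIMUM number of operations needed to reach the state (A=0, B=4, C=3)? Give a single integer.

Answer: 4

Derivation:
BFS from (A=4, B=0, C=0). One shortest path:
  1. fill(C) -> (A=4 B=0 C=9)
  2. pour(C -> B) -> (A=4 B=6 C=3)
  3. empty(B) -> (A=4 B=0 C=3)
  4. pour(A -> B) -> (A=0 B=4 C=3)
Reached target in 4 moves.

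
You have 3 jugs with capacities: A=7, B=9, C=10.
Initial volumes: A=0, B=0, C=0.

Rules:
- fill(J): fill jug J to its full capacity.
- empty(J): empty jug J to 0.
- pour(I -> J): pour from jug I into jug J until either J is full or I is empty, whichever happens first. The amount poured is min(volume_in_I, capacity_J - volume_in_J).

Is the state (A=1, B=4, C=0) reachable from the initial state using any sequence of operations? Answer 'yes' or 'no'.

Answer: yes

Derivation:
BFS from (A=0, B=0, C=0):
  1. fill(A) -> (A=7 B=0 C=0)
  2. pour(A -> C) -> (A=0 B=0 C=7)
  3. fill(A) -> (A=7 B=0 C=7)
  4. pour(A -> C) -> (A=4 B=0 C=10)
  5. pour(C -> B) -> (A=4 B=9 C=1)
  6. empty(B) -> (A=4 B=0 C=1)
  7. pour(A -> B) -> (A=0 B=4 C=1)
  8. pour(C -> A) -> (A=1 B=4 C=0)
Target reached → yes.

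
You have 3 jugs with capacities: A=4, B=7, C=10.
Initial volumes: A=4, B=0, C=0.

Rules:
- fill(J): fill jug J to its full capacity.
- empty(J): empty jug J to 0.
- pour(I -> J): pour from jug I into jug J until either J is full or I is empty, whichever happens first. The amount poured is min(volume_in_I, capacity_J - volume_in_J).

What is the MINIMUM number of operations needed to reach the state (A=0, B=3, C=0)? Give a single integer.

Answer: 4

Derivation:
BFS from (A=4, B=0, C=0). One shortest path:
  1. empty(A) -> (A=0 B=0 C=0)
  2. fill(B) -> (A=0 B=7 C=0)
  3. pour(B -> A) -> (A=4 B=3 C=0)
  4. empty(A) -> (A=0 B=3 C=0)
Reached target in 4 moves.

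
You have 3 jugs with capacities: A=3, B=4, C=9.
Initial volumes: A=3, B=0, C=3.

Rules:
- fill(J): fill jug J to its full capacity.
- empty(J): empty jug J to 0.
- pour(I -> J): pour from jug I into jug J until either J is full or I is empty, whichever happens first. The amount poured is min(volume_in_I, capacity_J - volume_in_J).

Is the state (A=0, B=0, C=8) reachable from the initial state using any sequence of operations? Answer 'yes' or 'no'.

BFS from (A=3, B=0, C=3):
  1. fill(C) -> (A=3 B=0 C=9)
  2. pour(A -> B) -> (A=0 B=3 C=9)
  3. pour(C -> B) -> (A=0 B=4 C=8)
  4. empty(B) -> (A=0 B=0 C=8)
Target reached → yes.

Answer: yes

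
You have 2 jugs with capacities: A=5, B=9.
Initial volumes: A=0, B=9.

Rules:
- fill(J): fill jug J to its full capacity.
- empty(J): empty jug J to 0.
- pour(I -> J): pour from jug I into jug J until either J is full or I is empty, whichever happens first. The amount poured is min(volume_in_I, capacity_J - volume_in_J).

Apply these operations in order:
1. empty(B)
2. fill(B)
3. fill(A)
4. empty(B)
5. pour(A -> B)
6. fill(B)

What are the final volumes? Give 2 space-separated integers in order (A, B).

Step 1: empty(B) -> (A=0 B=0)
Step 2: fill(B) -> (A=0 B=9)
Step 3: fill(A) -> (A=5 B=9)
Step 4: empty(B) -> (A=5 B=0)
Step 5: pour(A -> B) -> (A=0 B=5)
Step 6: fill(B) -> (A=0 B=9)

Answer: 0 9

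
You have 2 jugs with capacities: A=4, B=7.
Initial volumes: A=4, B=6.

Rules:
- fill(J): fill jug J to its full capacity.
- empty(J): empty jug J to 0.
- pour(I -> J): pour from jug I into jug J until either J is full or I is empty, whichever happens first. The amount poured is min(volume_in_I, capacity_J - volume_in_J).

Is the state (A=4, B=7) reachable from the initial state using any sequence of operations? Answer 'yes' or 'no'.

Answer: yes

Derivation:
BFS from (A=4, B=6):
  1. fill(B) -> (A=4 B=7)
Target reached → yes.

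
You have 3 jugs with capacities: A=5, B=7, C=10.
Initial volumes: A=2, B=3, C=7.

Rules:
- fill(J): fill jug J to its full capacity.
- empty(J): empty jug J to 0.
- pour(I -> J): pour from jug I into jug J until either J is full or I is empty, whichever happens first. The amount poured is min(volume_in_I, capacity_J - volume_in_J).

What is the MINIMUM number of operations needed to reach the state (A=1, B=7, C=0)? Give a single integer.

Answer: 3

Derivation:
BFS from (A=2, B=3, C=7). One shortest path:
  1. fill(A) -> (A=5 B=3 C=7)
  2. empty(C) -> (A=5 B=3 C=0)
  3. pour(A -> B) -> (A=1 B=7 C=0)
Reached target in 3 moves.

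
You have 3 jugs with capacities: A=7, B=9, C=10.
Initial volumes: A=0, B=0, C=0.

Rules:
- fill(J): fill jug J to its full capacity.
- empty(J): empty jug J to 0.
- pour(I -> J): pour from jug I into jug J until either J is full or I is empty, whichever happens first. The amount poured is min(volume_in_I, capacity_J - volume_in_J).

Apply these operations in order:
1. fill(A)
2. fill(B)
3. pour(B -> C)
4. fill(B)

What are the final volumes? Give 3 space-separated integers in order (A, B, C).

Answer: 7 9 9

Derivation:
Step 1: fill(A) -> (A=7 B=0 C=0)
Step 2: fill(B) -> (A=7 B=9 C=0)
Step 3: pour(B -> C) -> (A=7 B=0 C=9)
Step 4: fill(B) -> (A=7 B=9 C=9)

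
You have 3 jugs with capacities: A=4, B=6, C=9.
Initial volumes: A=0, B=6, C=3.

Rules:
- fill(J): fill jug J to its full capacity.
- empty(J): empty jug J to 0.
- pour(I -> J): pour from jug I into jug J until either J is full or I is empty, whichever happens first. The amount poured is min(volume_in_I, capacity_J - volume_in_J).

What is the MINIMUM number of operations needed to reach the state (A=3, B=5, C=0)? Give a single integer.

BFS from (A=0, B=6, C=3). One shortest path:
  1. empty(B) -> (A=0 B=0 C=3)
  2. pour(C -> A) -> (A=3 B=0 C=0)
  3. fill(C) -> (A=3 B=0 C=9)
  4. pour(C -> B) -> (A=3 B=6 C=3)
  5. pour(B -> A) -> (A=4 B=5 C=3)
  6. empty(A) -> (A=0 B=5 C=3)
  7. pour(C -> A) -> (A=3 B=5 C=0)
Reached target in 7 moves.

Answer: 7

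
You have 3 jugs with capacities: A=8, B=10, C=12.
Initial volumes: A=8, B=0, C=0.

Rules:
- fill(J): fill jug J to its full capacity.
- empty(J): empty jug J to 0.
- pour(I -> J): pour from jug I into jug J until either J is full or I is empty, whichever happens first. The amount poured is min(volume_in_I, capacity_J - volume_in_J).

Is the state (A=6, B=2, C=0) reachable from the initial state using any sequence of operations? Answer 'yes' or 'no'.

BFS from (A=8, B=0, C=0):
  1. fill(B) -> (A=8 B=10 C=0)
  2. pour(B -> C) -> (A=8 B=0 C=10)
  3. pour(A -> C) -> (A=6 B=0 C=12)
  4. pour(C -> B) -> (A=6 B=10 C=2)
  5. empty(B) -> (A=6 B=0 C=2)
  6. pour(C -> B) -> (A=6 B=2 C=0)
Target reached → yes.

Answer: yes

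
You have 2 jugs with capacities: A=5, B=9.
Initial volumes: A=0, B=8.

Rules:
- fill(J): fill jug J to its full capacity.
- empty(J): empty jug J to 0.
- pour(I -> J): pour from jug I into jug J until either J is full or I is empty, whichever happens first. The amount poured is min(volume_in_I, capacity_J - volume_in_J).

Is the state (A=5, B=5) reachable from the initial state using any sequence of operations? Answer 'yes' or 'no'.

BFS from (A=0, B=8):
  1. fill(A) -> (A=5 B=8)
  2. empty(B) -> (A=5 B=0)
  3. pour(A -> B) -> (A=0 B=5)
  4. fill(A) -> (A=5 B=5)
Target reached → yes.

Answer: yes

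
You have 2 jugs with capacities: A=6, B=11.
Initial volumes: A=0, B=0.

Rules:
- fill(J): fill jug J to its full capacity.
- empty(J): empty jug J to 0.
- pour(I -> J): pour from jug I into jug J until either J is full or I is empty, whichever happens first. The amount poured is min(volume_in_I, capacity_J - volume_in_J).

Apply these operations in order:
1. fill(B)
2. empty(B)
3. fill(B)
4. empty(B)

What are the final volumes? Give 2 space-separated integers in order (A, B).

Step 1: fill(B) -> (A=0 B=11)
Step 2: empty(B) -> (A=0 B=0)
Step 3: fill(B) -> (A=0 B=11)
Step 4: empty(B) -> (A=0 B=0)

Answer: 0 0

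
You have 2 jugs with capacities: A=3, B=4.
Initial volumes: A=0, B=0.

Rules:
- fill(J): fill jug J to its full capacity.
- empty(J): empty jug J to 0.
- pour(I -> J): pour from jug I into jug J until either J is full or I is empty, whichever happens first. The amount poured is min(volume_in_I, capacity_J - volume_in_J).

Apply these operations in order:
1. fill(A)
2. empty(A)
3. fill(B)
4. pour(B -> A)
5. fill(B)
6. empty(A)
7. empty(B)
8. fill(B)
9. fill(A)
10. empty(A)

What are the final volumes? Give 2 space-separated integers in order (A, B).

Step 1: fill(A) -> (A=3 B=0)
Step 2: empty(A) -> (A=0 B=0)
Step 3: fill(B) -> (A=0 B=4)
Step 4: pour(B -> A) -> (A=3 B=1)
Step 5: fill(B) -> (A=3 B=4)
Step 6: empty(A) -> (A=0 B=4)
Step 7: empty(B) -> (A=0 B=0)
Step 8: fill(B) -> (A=0 B=4)
Step 9: fill(A) -> (A=3 B=4)
Step 10: empty(A) -> (A=0 B=4)

Answer: 0 4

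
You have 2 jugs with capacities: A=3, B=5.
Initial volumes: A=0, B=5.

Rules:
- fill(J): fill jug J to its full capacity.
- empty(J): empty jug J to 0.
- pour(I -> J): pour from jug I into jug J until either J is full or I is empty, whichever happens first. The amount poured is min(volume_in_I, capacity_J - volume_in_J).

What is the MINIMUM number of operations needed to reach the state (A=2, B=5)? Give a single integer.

BFS from (A=0, B=5). One shortest path:
  1. pour(B -> A) -> (A=3 B=2)
  2. empty(A) -> (A=0 B=2)
  3. pour(B -> A) -> (A=2 B=0)
  4. fill(B) -> (A=2 B=5)
Reached target in 4 moves.

Answer: 4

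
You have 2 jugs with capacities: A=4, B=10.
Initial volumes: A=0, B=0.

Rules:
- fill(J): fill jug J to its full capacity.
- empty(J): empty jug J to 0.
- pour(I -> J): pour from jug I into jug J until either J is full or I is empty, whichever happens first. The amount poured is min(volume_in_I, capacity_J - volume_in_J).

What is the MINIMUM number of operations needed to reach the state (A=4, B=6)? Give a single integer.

BFS from (A=0, B=0). One shortest path:
  1. fill(B) -> (A=0 B=10)
  2. pour(B -> A) -> (A=4 B=6)
Reached target in 2 moves.

Answer: 2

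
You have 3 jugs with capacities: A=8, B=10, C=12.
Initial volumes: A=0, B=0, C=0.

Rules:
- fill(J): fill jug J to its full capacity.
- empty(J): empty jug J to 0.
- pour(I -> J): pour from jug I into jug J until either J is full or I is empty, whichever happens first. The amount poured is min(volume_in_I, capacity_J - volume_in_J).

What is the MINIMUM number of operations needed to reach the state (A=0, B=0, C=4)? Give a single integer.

BFS from (A=0, B=0, C=0). One shortest path:
  1. fill(C) -> (A=0 B=0 C=12)
  2. pour(C -> A) -> (A=8 B=0 C=4)
  3. empty(A) -> (A=0 B=0 C=4)
Reached target in 3 moves.

Answer: 3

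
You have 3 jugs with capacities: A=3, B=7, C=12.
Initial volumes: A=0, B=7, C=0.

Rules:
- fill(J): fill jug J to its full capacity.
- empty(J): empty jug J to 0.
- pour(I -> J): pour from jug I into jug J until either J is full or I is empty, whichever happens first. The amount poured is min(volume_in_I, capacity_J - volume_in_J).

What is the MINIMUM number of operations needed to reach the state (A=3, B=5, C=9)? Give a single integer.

BFS from (A=0, B=7, C=0). One shortest path:
  1. fill(A) -> (A=3 B=7 C=0)
  2. pour(A -> C) -> (A=0 B=7 C=3)
  3. pour(B -> C) -> (A=0 B=0 C=10)
  4. fill(B) -> (A=0 B=7 C=10)
  5. pour(B -> C) -> (A=0 B=5 C=12)
  6. pour(C -> A) -> (A=3 B=5 C=9)
Reached target in 6 moves.

Answer: 6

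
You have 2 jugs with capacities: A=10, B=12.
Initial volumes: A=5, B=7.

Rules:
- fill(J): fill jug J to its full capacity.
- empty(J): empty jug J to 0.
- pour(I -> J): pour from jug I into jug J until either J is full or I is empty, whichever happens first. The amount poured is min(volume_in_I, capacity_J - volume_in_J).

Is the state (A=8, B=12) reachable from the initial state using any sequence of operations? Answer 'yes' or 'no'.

Answer: yes

Derivation:
BFS from (A=5, B=7):
  1. fill(A) -> (A=10 B=7)
  2. empty(B) -> (A=10 B=0)
  3. pour(A -> B) -> (A=0 B=10)
  4. fill(A) -> (A=10 B=10)
  5. pour(A -> B) -> (A=8 B=12)
Target reached → yes.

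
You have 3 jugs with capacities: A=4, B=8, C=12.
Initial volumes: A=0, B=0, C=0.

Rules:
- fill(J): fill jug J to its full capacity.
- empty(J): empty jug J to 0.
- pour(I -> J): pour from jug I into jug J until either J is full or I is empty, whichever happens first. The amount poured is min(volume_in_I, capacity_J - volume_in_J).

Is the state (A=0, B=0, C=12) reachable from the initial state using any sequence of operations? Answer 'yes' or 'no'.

Answer: yes

Derivation:
BFS from (A=0, B=0, C=0):
  1. fill(C) -> (A=0 B=0 C=12)
Target reached → yes.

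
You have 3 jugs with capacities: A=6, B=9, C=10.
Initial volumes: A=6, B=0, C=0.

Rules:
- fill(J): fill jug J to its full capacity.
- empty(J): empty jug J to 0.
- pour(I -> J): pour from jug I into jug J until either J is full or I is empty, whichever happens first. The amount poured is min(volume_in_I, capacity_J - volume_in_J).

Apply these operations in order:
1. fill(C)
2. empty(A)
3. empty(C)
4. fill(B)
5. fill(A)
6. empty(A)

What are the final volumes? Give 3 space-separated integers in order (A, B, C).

Answer: 0 9 0

Derivation:
Step 1: fill(C) -> (A=6 B=0 C=10)
Step 2: empty(A) -> (A=0 B=0 C=10)
Step 3: empty(C) -> (A=0 B=0 C=0)
Step 4: fill(B) -> (A=0 B=9 C=0)
Step 5: fill(A) -> (A=6 B=9 C=0)
Step 6: empty(A) -> (A=0 B=9 C=0)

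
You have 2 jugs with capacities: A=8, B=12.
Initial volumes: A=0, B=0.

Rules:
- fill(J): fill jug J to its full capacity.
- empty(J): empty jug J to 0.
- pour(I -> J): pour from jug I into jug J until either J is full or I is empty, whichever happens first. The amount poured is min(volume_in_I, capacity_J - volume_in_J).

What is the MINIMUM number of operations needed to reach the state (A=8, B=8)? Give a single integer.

BFS from (A=0, B=0). One shortest path:
  1. fill(A) -> (A=8 B=0)
  2. pour(A -> B) -> (A=0 B=8)
  3. fill(A) -> (A=8 B=8)
Reached target in 3 moves.

Answer: 3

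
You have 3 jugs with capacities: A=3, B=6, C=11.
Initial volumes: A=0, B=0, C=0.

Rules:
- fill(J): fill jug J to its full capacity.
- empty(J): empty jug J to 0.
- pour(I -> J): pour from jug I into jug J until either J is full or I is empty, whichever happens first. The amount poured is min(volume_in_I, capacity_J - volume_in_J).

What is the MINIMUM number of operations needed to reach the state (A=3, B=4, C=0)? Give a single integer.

BFS from (A=0, B=0, C=0). One shortest path:
  1. fill(A) -> (A=3 B=0 C=0)
  2. fill(B) -> (A=3 B=6 C=0)
  3. pour(A -> C) -> (A=0 B=6 C=3)
  4. fill(A) -> (A=3 B=6 C=3)
  5. pour(B -> C) -> (A=3 B=0 C=9)
  6. fill(B) -> (A=3 B=6 C=9)
  7. pour(B -> C) -> (A=3 B=4 C=11)
  8. empty(C) -> (A=3 B=4 C=0)
Reached target in 8 moves.

Answer: 8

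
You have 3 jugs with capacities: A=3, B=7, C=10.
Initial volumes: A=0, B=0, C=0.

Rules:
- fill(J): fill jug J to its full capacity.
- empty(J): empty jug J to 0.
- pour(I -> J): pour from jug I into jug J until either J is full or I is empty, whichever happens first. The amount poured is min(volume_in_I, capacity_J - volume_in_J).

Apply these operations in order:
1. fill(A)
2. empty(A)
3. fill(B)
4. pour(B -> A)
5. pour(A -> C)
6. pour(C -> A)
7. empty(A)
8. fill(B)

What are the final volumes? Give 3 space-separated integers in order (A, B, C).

Answer: 0 7 0

Derivation:
Step 1: fill(A) -> (A=3 B=0 C=0)
Step 2: empty(A) -> (A=0 B=0 C=0)
Step 3: fill(B) -> (A=0 B=7 C=0)
Step 4: pour(B -> A) -> (A=3 B=4 C=0)
Step 5: pour(A -> C) -> (A=0 B=4 C=3)
Step 6: pour(C -> A) -> (A=3 B=4 C=0)
Step 7: empty(A) -> (A=0 B=4 C=0)
Step 8: fill(B) -> (A=0 B=7 C=0)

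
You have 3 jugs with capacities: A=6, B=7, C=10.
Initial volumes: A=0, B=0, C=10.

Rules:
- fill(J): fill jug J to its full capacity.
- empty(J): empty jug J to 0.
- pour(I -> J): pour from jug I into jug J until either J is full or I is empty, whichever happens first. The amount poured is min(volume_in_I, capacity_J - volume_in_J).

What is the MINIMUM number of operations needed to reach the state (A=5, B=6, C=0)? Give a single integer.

BFS from (A=0, B=0, C=10). One shortest path:
  1. fill(B) -> (A=0 B=7 C=10)
  2. pour(B -> A) -> (A=6 B=1 C=10)
  3. empty(A) -> (A=0 B=1 C=10)
  4. pour(B -> A) -> (A=1 B=0 C=10)
  5. pour(C -> A) -> (A=6 B=0 C=5)
  6. pour(A -> B) -> (A=0 B=6 C=5)
  7. pour(C -> A) -> (A=5 B=6 C=0)
Reached target in 7 moves.

Answer: 7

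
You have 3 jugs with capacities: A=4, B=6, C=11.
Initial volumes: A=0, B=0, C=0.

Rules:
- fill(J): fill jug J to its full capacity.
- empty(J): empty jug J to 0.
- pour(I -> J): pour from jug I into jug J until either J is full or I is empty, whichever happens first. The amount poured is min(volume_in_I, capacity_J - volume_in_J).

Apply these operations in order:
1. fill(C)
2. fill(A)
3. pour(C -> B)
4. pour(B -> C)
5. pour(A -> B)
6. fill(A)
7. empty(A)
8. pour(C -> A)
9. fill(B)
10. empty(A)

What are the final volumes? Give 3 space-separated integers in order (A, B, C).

Step 1: fill(C) -> (A=0 B=0 C=11)
Step 2: fill(A) -> (A=4 B=0 C=11)
Step 3: pour(C -> B) -> (A=4 B=6 C=5)
Step 4: pour(B -> C) -> (A=4 B=0 C=11)
Step 5: pour(A -> B) -> (A=0 B=4 C=11)
Step 6: fill(A) -> (A=4 B=4 C=11)
Step 7: empty(A) -> (A=0 B=4 C=11)
Step 8: pour(C -> A) -> (A=4 B=4 C=7)
Step 9: fill(B) -> (A=4 B=6 C=7)
Step 10: empty(A) -> (A=0 B=6 C=7)

Answer: 0 6 7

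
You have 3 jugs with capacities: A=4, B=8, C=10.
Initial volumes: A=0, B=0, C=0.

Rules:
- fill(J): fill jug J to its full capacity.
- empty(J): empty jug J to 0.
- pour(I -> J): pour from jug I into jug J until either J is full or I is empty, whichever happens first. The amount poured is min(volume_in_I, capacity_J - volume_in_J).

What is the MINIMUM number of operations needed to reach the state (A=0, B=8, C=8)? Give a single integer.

BFS from (A=0, B=0, C=0). One shortest path:
  1. fill(B) -> (A=0 B=8 C=0)
  2. pour(B -> C) -> (A=0 B=0 C=8)
  3. fill(B) -> (A=0 B=8 C=8)
Reached target in 3 moves.

Answer: 3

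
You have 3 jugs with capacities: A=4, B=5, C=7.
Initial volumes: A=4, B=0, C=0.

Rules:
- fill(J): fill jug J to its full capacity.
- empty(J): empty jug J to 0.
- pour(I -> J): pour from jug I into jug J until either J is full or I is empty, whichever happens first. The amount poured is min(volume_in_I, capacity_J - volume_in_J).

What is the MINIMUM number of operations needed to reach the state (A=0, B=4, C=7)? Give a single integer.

BFS from (A=4, B=0, C=0). One shortest path:
  1. fill(C) -> (A=4 B=0 C=7)
  2. pour(A -> B) -> (A=0 B=4 C=7)
Reached target in 2 moves.

Answer: 2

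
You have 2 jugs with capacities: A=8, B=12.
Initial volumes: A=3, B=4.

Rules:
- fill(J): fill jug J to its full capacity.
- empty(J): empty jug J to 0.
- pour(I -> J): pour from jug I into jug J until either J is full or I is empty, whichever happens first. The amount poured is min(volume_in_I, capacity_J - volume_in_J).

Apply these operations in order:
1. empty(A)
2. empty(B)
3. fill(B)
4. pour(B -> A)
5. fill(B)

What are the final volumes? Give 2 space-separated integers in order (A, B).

Step 1: empty(A) -> (A=0 B=4)
Step 2: empty(B) -> (A=0 B=0)
Step 3: fill(B) -> (A=0 B=12)
Step 4: pour(B -> A) -> (A=8 B=4)
Step 5: fill(B) -> (A=8 B=12)

Answer: 8 12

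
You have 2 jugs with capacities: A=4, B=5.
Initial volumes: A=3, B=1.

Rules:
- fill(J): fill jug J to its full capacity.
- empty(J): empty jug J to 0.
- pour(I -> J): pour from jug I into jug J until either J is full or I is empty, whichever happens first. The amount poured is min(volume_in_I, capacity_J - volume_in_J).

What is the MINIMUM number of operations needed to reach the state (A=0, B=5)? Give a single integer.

Answer: 2

Derivation:
BFS from (A=3, B=1). One shortest path:
  1. fill(A) -> (A=4 B=1)
  2. pour(A -> B) -> (A=0 B=5)
Reached target in 2 moves.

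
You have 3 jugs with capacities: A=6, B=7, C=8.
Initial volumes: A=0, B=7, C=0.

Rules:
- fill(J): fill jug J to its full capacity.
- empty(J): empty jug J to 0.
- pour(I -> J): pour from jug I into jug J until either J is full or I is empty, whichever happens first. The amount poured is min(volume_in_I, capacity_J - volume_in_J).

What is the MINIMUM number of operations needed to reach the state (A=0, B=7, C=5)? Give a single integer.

Answer: 6

Derivation:
BFS from (A=0, B=7, C=0). One shortest path:
  1. fill(A) -> (A=6 B=7 C=0)
  2. empty(B) -> (A=6 B=0 C=0)
  3. pour(A -> B) -> (A=0 B=6 C=0)
  4. fill(A) -> (A=6 B=6 C=0)
  5. pour(A -> B) -> (A=5 B=7 C=0)
  6. pour(A -> C) -> (A=0 B=7 C=5)
Reached target in 6 moves.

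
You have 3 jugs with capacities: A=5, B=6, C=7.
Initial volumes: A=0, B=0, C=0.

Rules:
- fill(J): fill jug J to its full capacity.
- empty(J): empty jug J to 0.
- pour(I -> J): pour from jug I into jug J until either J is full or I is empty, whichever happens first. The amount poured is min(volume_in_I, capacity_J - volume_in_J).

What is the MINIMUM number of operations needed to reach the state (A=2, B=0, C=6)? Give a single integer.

Answer: 6

Derivation:
BFS from (A=0, B=0, C=0). One shortest path:
  1. fill(B) -> (A=0 B=6 C=0)
  2. fill(C) -> (A=0 B=6 C=7)
  3. pour(C -> A) -> (A=5 B=6 C=2)
  4. empty(A) -> (A=0 B=6 C=2)
  5. pour(C -> A) -> (A=2 B=6 C=0)
  6. pour(B -> C) -> (A=2 B=0 C=6)
Reached target in 6 moves.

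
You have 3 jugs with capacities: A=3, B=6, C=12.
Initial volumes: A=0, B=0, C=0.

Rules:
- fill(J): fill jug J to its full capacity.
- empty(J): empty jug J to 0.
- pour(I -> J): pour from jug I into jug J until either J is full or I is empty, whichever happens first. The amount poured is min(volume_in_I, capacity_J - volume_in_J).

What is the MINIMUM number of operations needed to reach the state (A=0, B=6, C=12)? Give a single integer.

Answer: 2

Derivation:
BFS from (A=0, B=0, C=0). One shortest path:
  1. fill(B) -> (A=0 B=6 C=0)
  2. fill(C) -> (A=0 B=6 C=12)
Reached target in 2 moves.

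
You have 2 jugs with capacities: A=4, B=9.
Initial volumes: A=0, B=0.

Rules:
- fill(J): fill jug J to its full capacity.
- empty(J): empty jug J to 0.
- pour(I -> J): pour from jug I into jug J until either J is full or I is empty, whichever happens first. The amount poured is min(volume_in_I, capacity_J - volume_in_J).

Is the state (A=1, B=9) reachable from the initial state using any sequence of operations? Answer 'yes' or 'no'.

Answer: yes

Derivation:
BFS from (A=0, B=0):
  1. fill(B) -> (A=0 B=9)
  2. pour(B -> A) -> (A=4 B=5)
  3. empty(A) -> (A=0 B=5)
  4. pour(B -> A) -> (A=4 B=1)
  5. empty(A) -> (A=0 B=1)
  6. pour(B -> A) -> (A=1 B=0)
  7. fill(B) -> (A=1 B=9)
Target reached → yes.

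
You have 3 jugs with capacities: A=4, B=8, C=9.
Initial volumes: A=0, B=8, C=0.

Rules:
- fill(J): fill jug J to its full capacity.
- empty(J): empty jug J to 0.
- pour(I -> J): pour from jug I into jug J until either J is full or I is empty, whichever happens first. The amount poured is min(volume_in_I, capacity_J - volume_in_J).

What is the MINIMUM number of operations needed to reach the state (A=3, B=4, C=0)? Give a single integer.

BFS from (A=0, B=8, C=0). One shortest path:
  1. pour(B -> C) -> (A=0 B=0 C=8)
  2. fill(B) -> (A=0 B=8 C=8)
  3. pour(B -> A) -> (A=4 B=4 C=8)
  4. pour(A -> C) -> (A=3 B=4 C=9)
  5. empty(C) -> (A=3 B=4 C=0)
Reached target in 5 moves.

Answer: 5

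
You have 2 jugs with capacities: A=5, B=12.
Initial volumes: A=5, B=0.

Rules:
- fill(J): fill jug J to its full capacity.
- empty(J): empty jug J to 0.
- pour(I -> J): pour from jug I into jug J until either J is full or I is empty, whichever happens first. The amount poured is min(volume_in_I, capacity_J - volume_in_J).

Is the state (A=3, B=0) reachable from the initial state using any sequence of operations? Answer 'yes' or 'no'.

Answer: yes

Derivation:
BFS from (A=5, B=0):
  1. pour(A -> B) -> (A=0 B=5)
  2. fill(A) -> (A=5 B=5)
  3. pour(A -> B) -> (A=0 B=10)
  4. fill(A) -> (A=5 B=10)
  5. pour(A -> B) -> (A=3 B=12)
  6. empty(B) -> (A=3 B=0)
Target reached → yes.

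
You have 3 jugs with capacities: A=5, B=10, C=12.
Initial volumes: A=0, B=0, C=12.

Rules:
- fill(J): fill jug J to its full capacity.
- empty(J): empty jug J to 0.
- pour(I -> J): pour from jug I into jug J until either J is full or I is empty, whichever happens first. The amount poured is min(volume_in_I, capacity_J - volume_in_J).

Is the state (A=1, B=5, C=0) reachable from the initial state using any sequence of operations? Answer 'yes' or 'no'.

BFS from (A=0, B=0, C=12):
  1. fill(B) -> (A=0 B=10 C=12)
  2. empty(C) -> (A=0 B=10 C=0)
  3. pour(B -> C) -> (A=0 B=0 C=10)
  4. fill(B) -> (A=0 B=10 C=10)
  5. pour(B -> C) -> (A=0 B=8 C=12)
  6. empty(C) -> (A=0 B=8 C=0)
  7. pour(B -> C) -> (A=0 B=0 C=8)
  8. fill(B) -> (A=0 B=10 C=8)
  9. pour(B -> A) -> (A=5 B=5 C=8)
  10. pour(A -> C) -> (A=1 B=5 C=12)
  11. empty(C) -> (A=1 B=5 C=0)
Target reached → yes.

Answer: yes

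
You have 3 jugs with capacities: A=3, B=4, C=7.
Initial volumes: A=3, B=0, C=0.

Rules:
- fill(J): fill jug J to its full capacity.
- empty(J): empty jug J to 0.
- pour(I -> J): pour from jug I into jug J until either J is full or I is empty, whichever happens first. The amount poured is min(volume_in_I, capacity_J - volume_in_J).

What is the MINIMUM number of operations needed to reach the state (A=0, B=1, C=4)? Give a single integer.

BFS from (A=3, B=0, C=0). One shortest path:
  1. empty(A) -> (A=0 B=0 C=0)
  2. fill(B) -> (A=0 B=4 C=0)
  3. pour(B -> C) -> (A=0 B=0 C=4)
  4. fill(B) -> (A=0 B=4 C=4)
  5. pour(B -> A) -> (A=3 B=1 C=4)
  6. empty(A) -> (A=0 B=1 C=4)
Reached target in 6 moves.

Answer: 6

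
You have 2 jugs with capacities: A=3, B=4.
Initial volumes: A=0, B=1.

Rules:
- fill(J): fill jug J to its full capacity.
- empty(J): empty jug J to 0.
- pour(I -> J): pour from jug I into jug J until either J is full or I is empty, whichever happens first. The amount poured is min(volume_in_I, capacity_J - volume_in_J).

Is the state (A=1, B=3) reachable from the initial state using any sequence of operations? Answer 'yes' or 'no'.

Answer: no

Derivation:
BFS explored all 14 reachable states.
Reachable set includes: (0,0), (0,1), (0,2), (0,3), (0,4), (1,0), (1,4), (2,0), (2,4), (3,0), (3,1), (3,2) ...
Target (A=1, B=3) not in reachable set → no.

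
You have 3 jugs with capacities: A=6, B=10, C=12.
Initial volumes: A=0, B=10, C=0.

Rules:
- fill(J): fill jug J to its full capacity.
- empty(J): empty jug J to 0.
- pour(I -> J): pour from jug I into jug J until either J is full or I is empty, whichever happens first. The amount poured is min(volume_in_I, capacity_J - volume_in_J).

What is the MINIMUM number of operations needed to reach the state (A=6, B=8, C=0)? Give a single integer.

BFS from (A=0, B=10, C=0). One shortest path:
  1. fill(A) -> (A=6 B=10 C=0)
  2. pour(B -> C) -> (A=6 B=0 C=10)
  3. fill(B) -> (A=6 B=10 C=10)
  4. pour(B -> C) -> (A=6 B=8 C=12)
  5. empty(C) -> (A=6 B=8 C=0)
Reached target in 5 moves.

Answer: 5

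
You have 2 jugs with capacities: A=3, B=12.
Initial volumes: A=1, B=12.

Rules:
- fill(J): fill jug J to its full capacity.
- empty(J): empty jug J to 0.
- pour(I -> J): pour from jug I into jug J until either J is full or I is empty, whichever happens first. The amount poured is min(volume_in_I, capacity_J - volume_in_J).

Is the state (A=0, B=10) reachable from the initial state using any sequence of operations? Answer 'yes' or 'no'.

Answer: yes

Derivation:
BFS from (A=1, B=12):
  1. pour(B -> A) -> (A=3 B=10)
  2. empty(A) -> (A=0 B=10)
Target reached → yes.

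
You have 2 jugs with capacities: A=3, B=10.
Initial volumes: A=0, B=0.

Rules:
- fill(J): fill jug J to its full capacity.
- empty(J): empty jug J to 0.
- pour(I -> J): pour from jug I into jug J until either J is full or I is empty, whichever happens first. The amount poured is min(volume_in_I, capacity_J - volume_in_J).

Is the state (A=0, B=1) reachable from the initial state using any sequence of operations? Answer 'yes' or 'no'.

BFS from (A=0, B=0):
  1. fill(B) -> (A=0 B=10)
  2. pour(B -> A) -> (A=3 B=7)
  3. empty(A) -> (A=0 B=7)
  4. pour(B -> A) -> (A=3 B=4)
  5. empty(A) -> (A=0 B=4)
  6. pour(B -> A) -> (A=3 B=1)
  7. empty(A) -> (A=0 B=1)
Target reached → yes.

Answer: yes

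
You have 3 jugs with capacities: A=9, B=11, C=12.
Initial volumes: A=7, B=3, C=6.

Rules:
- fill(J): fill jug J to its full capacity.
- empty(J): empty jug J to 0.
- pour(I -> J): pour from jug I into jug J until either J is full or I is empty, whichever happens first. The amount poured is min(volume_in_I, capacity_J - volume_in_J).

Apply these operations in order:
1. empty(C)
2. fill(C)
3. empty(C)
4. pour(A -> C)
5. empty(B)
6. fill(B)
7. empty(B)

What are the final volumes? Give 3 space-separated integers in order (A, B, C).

Step 1: empty(C) -> (A=7 B=3 C=0)
Step 2: fill(C) -> (A=7 B=3 C=12)
Step 3: empty(C) -> (A=7 B=3 C=0)
Step 4: pour(A -> C) -> (A=0 B=3 C=7)
Step 5: empty(B) -> (A=0 B=0 C=7)
Step 6: fill(B) -> (A=0 B=11 C=7)
Step 7: empty(B) -> (A=0 B=0 C=7)

Answer: 0 0 7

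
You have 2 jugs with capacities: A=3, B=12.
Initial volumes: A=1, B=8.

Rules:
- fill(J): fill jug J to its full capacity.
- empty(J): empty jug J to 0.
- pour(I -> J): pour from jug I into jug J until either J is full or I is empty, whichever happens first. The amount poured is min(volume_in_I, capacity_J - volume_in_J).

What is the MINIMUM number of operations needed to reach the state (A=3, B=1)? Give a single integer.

BFS from (A=1, B=8). One shortest path:
  1. empty(B) -> (A=1 B=0)
  2. pour(A -> B) -> (A=0 B=1)
  3. fill(A) -> (A=3 B=1)
Reached target in 3 moves.

Answer: 3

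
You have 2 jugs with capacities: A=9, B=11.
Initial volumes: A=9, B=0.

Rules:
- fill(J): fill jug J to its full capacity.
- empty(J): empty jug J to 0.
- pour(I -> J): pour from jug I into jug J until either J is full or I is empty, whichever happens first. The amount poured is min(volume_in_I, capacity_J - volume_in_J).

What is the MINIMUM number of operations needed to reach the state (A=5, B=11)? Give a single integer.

Answer: 7

Derivation:
BFS from (A=9, B=0). One shortest path:
  1. pour(A -> B) -> (A=0 B=9)
  2. fill(A) -> (A=9 B=9)
  3. pour(A -> B) -> (A=7 B=11)
  4. empty(B) -> (A=7 B=0)
  5. pour(A -> B) -> (A=0 B=7)
  6. fill(A) -> (A=9 B=7)
  7. pour(A -> B) -> (A=5 B=11)
Reached target in 7 moves.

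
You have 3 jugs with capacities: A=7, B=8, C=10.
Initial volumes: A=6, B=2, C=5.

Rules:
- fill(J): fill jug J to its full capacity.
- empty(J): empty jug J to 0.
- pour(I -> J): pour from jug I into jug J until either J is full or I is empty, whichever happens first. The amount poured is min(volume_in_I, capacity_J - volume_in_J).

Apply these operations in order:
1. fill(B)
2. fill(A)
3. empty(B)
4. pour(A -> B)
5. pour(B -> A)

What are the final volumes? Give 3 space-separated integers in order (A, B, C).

Answer: 7 0 5

Derivation:
Step 1: fill(B) -> (A=6 B=8 C=5)
Step 2: fill(A) -> (A=7 B=8 C=5)
Step 3: empty(B) -> (A=7 B=0 C=5)
Step 4: pour(A -> B) -> (A=0 B=7 C=5)
Step 5: pour(B -> A) -> (A=7 B=0 C=5)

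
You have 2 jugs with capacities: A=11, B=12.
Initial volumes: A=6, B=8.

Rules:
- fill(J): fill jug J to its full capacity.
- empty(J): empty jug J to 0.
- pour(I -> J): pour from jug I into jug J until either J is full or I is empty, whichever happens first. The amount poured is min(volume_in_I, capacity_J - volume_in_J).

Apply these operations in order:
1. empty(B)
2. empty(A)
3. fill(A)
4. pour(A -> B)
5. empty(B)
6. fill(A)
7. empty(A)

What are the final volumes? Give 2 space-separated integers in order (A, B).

Step 1: empty(B) -> (A=6 B=0)
Step 2: empty(A) -> (A=0 B=0)
Step 3: fill(A) -> (A=11 B=0)
Step 4: pour(A -> B) -> (A=0 B=11)
Step 5: empty(B) -> (A=0 B=0)
Step 6: fill(A) -> (A=11 B=0)
Step 7: empty(A) -> (A=0 B=0)

Answer: 0 0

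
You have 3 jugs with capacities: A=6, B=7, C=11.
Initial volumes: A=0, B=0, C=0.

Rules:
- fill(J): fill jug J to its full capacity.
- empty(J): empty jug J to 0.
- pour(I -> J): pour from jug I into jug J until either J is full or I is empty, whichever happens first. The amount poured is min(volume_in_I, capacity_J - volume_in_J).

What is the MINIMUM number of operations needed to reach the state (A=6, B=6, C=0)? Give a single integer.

Answer: 3

Derivation:
BFS from (A=0, B=0, C=0). One shortest path:
  1. fill(A) -> (A=6 B=0 C=0)
  2. pour(A -> B) -> (A=0 B=6 C=0)
  3. fill(A) -> (A=6 B=6 C=0)
Reached target in 3 moves.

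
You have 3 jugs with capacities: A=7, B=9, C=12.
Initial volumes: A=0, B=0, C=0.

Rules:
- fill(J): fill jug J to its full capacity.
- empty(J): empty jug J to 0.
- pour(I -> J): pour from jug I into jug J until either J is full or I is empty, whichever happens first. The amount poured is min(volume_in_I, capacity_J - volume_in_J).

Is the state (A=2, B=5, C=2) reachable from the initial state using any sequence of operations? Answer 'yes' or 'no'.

Answer: no

Derivation:
BFS explored all 512 reachable states.
Reachable set includes: (0,0,0), (0,0,1), (0,0,2), (0,0,3), (0,0,4), (0,0,5), (0,0,6), (0,0,7), (0,0,8), (0,0,9), (0,0,10), (0,0,11) ...
Target (A=2, B=5, C=2) not in reachable set → no.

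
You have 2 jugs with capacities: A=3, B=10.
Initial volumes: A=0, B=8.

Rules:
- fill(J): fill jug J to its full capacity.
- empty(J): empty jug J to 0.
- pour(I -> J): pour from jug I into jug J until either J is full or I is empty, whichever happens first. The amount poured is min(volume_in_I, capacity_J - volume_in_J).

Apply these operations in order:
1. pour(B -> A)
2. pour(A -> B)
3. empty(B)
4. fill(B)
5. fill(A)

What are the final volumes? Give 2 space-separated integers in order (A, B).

Answer: 3 10

Derivation:
Step 1: pour(B -> A) -> (A=3 B=5)
Step 2: pour(A -> B) -> (A=0 B=8)
Step 3: empty(B) -> (A=0 B=0)
Step 4: fill(B) -> (A=0 B=10)
Step 5: fill(A) -> (A=3 B=10)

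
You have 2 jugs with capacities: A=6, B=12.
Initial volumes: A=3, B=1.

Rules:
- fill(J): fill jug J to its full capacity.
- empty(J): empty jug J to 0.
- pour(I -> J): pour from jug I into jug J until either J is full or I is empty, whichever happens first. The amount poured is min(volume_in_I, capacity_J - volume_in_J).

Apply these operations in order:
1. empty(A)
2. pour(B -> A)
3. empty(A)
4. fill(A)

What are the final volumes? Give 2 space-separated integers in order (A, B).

Step 1: empty(A) -> (A=0 B=1)
Step 2: pour(B -> A) -> (A=1 B=0)
Step 3: empty(A) -> (A=0 B=0)
Step 4: fill(A) -> (A=6 B=0)

Answer: 6 0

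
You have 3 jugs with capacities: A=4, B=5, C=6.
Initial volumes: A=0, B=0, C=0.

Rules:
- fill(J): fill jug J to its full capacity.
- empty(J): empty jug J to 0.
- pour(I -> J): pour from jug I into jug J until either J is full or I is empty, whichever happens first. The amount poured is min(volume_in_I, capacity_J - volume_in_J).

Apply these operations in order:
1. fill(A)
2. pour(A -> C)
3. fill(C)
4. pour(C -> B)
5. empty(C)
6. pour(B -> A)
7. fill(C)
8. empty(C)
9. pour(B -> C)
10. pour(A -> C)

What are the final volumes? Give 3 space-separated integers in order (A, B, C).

Step 1: fill(A) -> (A=4 B=0 C=0)
Step 2: pour(A -> C) -> (A=0 B=0 C=4)
Step 3: fill(C) -> (A=0 B=0 C=6)
Step 4: pour(C -> B) -> (A=0 B=5 C=1)
Step 5: empty(C) -> (A=0 B=5 C=0)
Step 6: pour(B -> A) -> (A=4 B=1 C=0)
Step 7: fill(C) -> (A=4 B=1 C=6)
Step 8: empty(C) -> (A=4 B=1 C=0)
Step 9: pour(B -> C) -> (A=4 B=0 C=1)
Step 10: pour(A -> C) -> (A=0 B=0 C=5)

Answer: 0 0 5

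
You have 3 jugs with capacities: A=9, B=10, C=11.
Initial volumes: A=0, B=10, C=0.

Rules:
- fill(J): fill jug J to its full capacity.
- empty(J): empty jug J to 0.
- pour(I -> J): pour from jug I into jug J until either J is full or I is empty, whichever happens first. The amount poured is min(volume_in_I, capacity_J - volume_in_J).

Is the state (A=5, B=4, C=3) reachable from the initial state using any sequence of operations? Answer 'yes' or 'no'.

Answer: no

Derivation:
BFS explored all 600 reachable states.
Reachable set includes: (0,0,0), (0,0,1), (0,0,2), (0,0,3), (0,0,4), (0,0,5), (0,0,6), (0,0,7), (0,0,8), (0,0,9), (0,0,10), (0,0,11) ...
Target (A=5, B=4, C=3) not in reachable set → no.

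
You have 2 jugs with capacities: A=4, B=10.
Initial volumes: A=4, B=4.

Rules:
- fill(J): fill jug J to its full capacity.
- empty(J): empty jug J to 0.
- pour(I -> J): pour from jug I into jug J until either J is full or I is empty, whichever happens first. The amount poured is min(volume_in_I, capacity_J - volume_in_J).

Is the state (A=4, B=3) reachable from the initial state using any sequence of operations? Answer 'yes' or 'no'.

BFS explored all 14 reachable states.
Reachable set includes: (0,0), (0,2), (0,4), (0,6), (0,8), (0,10), (2,0), (2,10), (4,0), (4,2), (4,4), (4,6) ...
Target (A=4, B=3) not in reachable set → no.

Answer: no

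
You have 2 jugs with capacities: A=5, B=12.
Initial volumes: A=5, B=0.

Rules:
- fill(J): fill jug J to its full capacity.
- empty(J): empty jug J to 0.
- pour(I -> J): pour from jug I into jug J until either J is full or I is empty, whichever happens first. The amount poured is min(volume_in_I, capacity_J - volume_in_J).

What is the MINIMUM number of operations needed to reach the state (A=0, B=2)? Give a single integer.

Answer: 6

Derivation:
BFS from (A=5, B=0). One shortest path:
  1. empty(A) -> (A=0 B=0)
  2. fill(B) -> (A=0 B=12)
  3. pour(B -> A) -> (A=5 B=7)
  4. empty(A) -> (A=0 B=7)
  5. pour(B -> A) -> (A=5 B=2)
  6. empty(A) -> (A=0 B=2)
Reached target in 6 moves.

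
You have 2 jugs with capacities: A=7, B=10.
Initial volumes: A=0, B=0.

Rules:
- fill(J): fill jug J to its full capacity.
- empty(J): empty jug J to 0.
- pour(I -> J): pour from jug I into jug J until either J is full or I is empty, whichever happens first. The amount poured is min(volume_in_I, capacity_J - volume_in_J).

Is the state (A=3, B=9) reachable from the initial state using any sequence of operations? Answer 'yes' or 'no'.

BFS explored all 34 reachable states.
Reachable set includes: (0,0), (0,1), (0,2), (0,3), (0,4), (0,5), (0,6), (0,7), (0,8), (0,9), (0,10), (1,0) ...
Target (A=3, B=9) not in reachable set → no.

Answer: no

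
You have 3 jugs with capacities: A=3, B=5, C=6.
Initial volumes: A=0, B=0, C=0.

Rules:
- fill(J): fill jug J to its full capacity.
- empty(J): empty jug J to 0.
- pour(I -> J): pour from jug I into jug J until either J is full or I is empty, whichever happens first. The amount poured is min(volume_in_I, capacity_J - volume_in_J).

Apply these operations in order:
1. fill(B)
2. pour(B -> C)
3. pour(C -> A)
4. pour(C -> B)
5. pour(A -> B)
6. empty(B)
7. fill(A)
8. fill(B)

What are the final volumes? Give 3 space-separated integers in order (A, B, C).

Step 1: fill(B) -> (A=0 B=5 C=0)
Step 2: pour(B -> C) -> (A=0 B=0 C=5)
Step 3: pour(C -> A) -> (A=3 B=0 C=2)
Step 4: pour(C -> B) -> (A=3 B=2 C=0)
Step 5: pour(A -> B) -> (A=0 B=5 C=0)
Step 6: empty(B) -> (A=0 B=0 C=0)
Step 7: fill(A) -> (A=3 B=0 C=0)
Step 8: fill(B) -> (A=3 B=5 C=0)

Answer: 3 5 0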